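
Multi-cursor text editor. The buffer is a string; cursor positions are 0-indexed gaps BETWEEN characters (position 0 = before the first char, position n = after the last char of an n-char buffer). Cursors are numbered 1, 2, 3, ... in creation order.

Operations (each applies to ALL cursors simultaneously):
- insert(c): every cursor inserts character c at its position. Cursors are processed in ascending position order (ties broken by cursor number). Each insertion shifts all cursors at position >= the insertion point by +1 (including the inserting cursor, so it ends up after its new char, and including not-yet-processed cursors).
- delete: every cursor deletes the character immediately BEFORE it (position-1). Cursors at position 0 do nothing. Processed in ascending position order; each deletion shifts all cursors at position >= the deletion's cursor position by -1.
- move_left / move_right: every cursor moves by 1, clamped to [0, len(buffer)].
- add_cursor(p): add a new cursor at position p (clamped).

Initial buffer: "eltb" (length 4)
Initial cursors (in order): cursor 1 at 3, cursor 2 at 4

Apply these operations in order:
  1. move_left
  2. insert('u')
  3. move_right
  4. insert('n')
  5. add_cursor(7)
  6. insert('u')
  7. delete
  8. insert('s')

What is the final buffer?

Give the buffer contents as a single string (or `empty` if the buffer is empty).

Answer: elutnsubsns

Derivation:
After op 1 (move_left): buffer="eltb" (len 4), cursors c1@2 c2@3, authorship ....
After op 2 (insert('u')): buffer="elutub" (len 6), cursors c1@3 c2@5, authorship ..1.2.
After op 3 (move_right): buffer="elutub" (len 6), cursors c1@4 c2@6, authorship ..1.2.
After op 4 (insert('n')): buffer="elutnubn" (len 8), cursors c1@5 c2@8, authorship ..1.12.2
After op 5 (add_cursor(7)): buffer="elutnubn" (len 8), cursors c1@5 c3@7 c2@8, authorship ..1.12.2
After op 6 (insert('u')): buffer="elutnuubunu" (len 11), cursors c1@6 c3@9 c2@11, authorship ..1.112.322
After op 7 (delete): buffer="elutnubn" (len 8), cursors c1@5 c3@7 c2@8, authorship ..1.12.2
After op 8 (insert('s')): buffer="elutnsubsns" (len 11), cursors c1@6 c3@9 c2@11, authorship ..1.112.322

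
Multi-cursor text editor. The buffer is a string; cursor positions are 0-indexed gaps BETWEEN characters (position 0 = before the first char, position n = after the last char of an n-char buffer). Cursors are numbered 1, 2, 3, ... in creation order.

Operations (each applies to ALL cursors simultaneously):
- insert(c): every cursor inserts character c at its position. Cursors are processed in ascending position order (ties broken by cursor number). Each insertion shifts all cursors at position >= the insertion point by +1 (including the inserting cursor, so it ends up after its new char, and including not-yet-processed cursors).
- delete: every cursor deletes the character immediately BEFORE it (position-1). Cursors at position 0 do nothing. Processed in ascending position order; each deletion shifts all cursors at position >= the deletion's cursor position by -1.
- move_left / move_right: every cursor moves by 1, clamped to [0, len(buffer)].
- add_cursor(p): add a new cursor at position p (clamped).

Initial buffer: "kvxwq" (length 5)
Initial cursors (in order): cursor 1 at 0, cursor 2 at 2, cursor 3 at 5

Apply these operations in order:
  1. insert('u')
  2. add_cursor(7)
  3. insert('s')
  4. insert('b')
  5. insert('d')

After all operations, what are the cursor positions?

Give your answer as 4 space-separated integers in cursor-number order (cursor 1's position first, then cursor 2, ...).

Answer: 4 10 20 16

Derivation:
After op 1 (insert('u')): buffer="ukvuxwqu" (len 8), cursors c1@1 c2@4 c3@8, authorship 1..2...3
After op 2 (add_cursor(7)): buffer="ukvuxwqu" (len 8), cursors c1@1 c2@4 c4@7 c3@8, authorship 1..2...3
After op 3 (insert('s')): buffer="uskvusxwqsus" (len 12), cursors c1@2 c2@6 c4@10 c3@12, authorship 11..22...433
After op 4 (insert('b')): buffer="usbkvusbxwqsbusb" (len 16), cursors c1@3 c2@8 c4@13 c3@16, authorship 111..222...44333
After op 5 (insert('d')): buffer="usbdkvusbdxwqsbdusbd" (len 20), cursors c1@4 c2@10 c4@16 c3@20, authorship 1111..2222...4443333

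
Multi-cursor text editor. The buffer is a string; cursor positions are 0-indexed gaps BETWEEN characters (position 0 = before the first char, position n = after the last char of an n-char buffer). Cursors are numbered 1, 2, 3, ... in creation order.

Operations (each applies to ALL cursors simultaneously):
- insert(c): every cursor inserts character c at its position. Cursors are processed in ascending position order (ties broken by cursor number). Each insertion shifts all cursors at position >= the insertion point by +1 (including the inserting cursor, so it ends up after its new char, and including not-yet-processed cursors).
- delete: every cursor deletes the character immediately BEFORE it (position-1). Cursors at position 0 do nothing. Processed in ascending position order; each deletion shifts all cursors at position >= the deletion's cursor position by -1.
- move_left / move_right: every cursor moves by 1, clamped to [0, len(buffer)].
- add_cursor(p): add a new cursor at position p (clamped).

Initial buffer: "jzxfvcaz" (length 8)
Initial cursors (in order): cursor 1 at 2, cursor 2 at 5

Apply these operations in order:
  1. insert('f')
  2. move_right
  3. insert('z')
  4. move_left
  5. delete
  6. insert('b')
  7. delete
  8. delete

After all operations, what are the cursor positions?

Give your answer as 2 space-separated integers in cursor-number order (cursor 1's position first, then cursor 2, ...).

After op 1 (insert('f')): buffer="jzfxfvfcaz" (len 10), cursors c1@3 c2@7, authorship ..1...2...
After op 2 (move_right): buffer="jzfxfvfcaz" (len 10), cursors c1@4 c2@8, authorship ..1...2...
After op 3 (insert('z')): buffer="jzfxzfvfczaz" (len 12), cursors c1@5 c2@10, authorship ..1.1..2.2..
After op 4 (move_left): buffer="jzfxzfvfczaz" (len 12), cursors c1@4 c2@9, authorship ..1.1..2.2..
After op 5 (delete): buffer="jzfzfvfzaz" (len 10), cursors c1@3 c2@7, authorship ..11..22..
After op 6 (insert('b')): buffer="jzfbzfvfbzaz" (len 12), cursors c1@4 c2@9, authorship ..111..222..
After op 7 (delete): buffer="jzfzfvfzaz" (len 10), cursors c1@3 c2@7, authorship ..11..22..
After op 8 (delete): buffer="jzzfvzaz" (len 8), cursors c1@2 c2@5, authorship ..1..2..

Answer: 2 5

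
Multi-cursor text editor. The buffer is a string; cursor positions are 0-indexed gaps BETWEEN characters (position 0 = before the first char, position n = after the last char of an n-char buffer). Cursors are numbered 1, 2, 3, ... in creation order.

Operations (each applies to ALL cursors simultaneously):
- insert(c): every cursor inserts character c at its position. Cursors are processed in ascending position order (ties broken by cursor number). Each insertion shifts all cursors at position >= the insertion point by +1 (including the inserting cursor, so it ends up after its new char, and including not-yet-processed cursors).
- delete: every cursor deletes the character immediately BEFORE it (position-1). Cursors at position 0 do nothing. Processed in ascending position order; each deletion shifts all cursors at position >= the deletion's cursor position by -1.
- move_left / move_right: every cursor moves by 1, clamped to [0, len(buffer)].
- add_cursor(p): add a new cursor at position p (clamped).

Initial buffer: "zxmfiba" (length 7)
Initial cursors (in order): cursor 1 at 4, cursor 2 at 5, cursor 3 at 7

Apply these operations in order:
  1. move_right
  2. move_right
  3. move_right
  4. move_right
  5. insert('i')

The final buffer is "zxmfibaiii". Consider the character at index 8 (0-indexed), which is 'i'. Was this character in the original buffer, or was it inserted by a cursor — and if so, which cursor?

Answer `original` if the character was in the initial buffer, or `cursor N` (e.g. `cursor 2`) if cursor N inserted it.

Answer: cursor 2

Derivation:
After op 1 (move_right): buffer="zxmfiba" (len 7), cursors c1@5 c2@6 c3@7, authorship .......
After op 2 (move_right): buffer="zxmfiba" (len 7), cursors c1@6 c2@7 c3@7, authorship .......
After op 3 (move_right): buffer="zxmfiba" (len 7), cursors c1@7 c2@7 c3@7, authorship .......
After op 4 (move_right): buffer="zxmfiba" (len 7), cursors c1@7 c2@7 c3@7, authorship .......
After op 5 (insert('i')): buffer="zxmfibaiii" (len 10), cursors c1@10 c2@10 c3@10, authorship .......123
Authorship (.=original, N=cursor N): . . . . . . . 1 2 3
Index 8: author = 2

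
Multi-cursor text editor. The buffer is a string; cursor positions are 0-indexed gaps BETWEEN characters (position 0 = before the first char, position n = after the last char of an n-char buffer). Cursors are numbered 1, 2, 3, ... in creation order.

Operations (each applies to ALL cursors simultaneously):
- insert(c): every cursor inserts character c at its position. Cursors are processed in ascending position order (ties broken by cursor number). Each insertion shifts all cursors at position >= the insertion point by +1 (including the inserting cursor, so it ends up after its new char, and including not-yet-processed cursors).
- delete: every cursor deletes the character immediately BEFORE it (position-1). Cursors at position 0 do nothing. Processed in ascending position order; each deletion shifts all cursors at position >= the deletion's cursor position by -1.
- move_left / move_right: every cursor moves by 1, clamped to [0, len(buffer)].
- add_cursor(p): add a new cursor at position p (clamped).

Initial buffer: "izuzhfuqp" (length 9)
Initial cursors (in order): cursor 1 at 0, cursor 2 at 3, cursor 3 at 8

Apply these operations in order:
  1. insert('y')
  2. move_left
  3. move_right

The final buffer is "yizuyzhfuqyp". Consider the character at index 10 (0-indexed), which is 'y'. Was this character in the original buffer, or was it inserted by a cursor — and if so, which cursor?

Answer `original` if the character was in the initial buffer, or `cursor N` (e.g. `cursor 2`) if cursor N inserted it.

Answer: cursor 3

Derivation:
After op 1 (insert('y')): buffer="yizuyzhfuqyp" (len 12), cursors c1@1 c2@5 c3@11, authorship 1...2.....3.
After op 2 (move_left): buffer="yizuyzhfuqyp" (len 12), cursors c1@0 c2@4 c3@10, authorship 1...2.....3.
After op 3 (move_right): buffer="yizuyzhfuqyp" (len 12), cursors c1@1 c2@5 c3@11, authorship 1...2.....3.
Authorship (.=original, N=cursor N): 1 . . . 2 . . . . . 3 .
Index 10: author = 3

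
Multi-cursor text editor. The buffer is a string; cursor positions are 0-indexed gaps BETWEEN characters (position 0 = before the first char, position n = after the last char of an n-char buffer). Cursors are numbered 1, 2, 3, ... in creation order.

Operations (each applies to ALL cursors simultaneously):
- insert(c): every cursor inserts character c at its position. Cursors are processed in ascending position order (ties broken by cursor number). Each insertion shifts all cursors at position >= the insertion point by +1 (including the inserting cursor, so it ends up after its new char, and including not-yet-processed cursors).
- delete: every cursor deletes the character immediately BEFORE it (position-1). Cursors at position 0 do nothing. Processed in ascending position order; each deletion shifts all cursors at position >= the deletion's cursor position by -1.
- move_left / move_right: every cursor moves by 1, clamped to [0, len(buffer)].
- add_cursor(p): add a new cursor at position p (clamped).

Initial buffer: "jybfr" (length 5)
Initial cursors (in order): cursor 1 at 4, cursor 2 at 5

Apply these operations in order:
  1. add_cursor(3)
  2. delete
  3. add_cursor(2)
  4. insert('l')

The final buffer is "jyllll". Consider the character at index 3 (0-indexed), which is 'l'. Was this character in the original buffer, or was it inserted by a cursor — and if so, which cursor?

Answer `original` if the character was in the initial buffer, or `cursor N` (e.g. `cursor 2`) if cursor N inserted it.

After op 1 (add_cursor(3)): buffer="jybfr" (len 5), cursors c3@3 c1@4 c2@5, authorship .....
After op 2 (delete): buffer="jy" (len 2), cursors c1@2 c2@2 c3@2, authorship ..
After op 3 (add_cursor(2)): buffer="jy" (len 2), cursors c1@2 c2@2 c3@2 c4@2, authorship ..
After op 4 (insert('l')): buffer="jyllll" (len 6), cursors c1@6 c2@6 c3@6 c4@6, authorship ..1234
Authorship (.=original, N=cursor N): . . 1 2 3 4
Index 3: author = 2

Answer: cursor 2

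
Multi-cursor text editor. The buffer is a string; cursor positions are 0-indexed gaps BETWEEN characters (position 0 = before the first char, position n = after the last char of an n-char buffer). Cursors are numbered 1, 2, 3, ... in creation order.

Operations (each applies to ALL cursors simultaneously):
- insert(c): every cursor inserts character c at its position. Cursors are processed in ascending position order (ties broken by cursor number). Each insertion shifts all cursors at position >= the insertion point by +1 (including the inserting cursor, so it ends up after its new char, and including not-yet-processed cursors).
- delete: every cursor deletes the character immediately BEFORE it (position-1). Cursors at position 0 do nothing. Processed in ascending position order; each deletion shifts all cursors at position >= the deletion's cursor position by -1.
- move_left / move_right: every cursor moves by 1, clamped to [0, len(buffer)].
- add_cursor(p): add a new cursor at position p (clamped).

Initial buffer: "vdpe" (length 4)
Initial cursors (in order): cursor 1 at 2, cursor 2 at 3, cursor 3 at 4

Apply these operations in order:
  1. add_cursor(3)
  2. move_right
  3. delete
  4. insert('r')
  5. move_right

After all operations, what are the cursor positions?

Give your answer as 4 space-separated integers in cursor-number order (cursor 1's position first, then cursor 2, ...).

After op 1 (add_cursor(3)): buffer="vdpe" (len 4), cursors c1@2 c2@3 c4@3 c3@4, authorship ....
After op 2 (move_right): buffer="vdpe" (len 4), cursors c1@3 c2@4 c3@4 c4@4, authorship ....
After op 3 (delete): buffer="" (len 0), cursors c1@0 c2@0 c3@0 c4@0, authorship 
After op 4 (insert('r')): buffer="rrrr" (len 4), cursors c1@4 c2@4 c3@4 c4@4, authorship 1234
After op 5 (move_right): buffer="rrrr" (len 4), cursors c1@4 c2@4 c3@4 c4@4, authorship 1234

Answer: 4 4 4 4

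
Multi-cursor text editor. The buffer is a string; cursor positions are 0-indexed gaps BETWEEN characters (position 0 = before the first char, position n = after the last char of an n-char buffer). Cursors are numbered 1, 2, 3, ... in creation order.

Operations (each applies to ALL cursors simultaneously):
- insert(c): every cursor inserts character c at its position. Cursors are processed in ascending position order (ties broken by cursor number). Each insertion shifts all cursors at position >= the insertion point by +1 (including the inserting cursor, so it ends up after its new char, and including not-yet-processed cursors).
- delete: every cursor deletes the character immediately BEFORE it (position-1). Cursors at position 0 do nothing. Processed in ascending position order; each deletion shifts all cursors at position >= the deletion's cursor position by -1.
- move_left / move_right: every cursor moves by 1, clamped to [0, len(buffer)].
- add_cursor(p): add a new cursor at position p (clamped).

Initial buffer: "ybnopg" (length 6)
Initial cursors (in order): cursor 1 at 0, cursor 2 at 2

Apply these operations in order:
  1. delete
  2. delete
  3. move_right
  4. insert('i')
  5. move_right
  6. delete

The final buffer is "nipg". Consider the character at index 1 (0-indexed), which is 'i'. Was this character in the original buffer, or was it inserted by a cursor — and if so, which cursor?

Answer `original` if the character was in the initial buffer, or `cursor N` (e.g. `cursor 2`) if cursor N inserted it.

Answer: cursor 1

Derivation:
After op 1 (delete): buffer="ynopg" (len 5), cursors c1@0 c2@1, authorship .....
After op 2 (delete): buffer="nopg" (len 4), cursors c1@0 c2@0, authorship ....
After op 3 (move_right): buffer="nopg" (len 4), cursors c1@1 c2@1, authorship ....
After op 4 (insert('i')): buffer="niiopg" (len 6), cursors c1@3 c2@3, authorship .12...
After op 5 (move_right): buffer="niiopg" (len 6), cursors c1@4 c2@4, authorship .12...
After op 6 (delete): buffer="nipg" (len 4), cursors c1@2 c2@2, authorship .1..
Authorship (.=original, N=cursor N): . 1 . .
Index 1: author = 1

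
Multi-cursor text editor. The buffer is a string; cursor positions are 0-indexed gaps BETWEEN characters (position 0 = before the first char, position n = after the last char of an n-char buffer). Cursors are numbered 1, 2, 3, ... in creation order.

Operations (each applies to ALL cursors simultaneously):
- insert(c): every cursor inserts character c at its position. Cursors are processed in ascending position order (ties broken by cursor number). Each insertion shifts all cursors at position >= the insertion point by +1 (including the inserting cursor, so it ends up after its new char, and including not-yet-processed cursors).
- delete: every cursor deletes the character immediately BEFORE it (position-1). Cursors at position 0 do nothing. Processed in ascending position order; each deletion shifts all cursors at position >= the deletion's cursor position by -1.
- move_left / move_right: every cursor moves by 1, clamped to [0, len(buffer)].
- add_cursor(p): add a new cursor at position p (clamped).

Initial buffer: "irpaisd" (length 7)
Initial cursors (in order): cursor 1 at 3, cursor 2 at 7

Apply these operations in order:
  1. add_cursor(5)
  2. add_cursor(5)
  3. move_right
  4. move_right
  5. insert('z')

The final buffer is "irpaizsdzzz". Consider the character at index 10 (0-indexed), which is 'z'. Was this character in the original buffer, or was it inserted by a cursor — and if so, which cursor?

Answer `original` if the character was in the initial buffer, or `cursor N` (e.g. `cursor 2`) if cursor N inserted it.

Answer: cursor 4

Derivation:
After op 1 (add_cursor(5)): buffer="irpaisd" (len 7), cursors c1@3 c3@5 c2@7, authorship .......
After op 2 (add_cursor(5)): buffer="irpaisd" (len 7), cursors c1@3 c3@5 c4@5 c2@7, authorship .......
After op 3 (move_right): buffer="irpaisd" (len 7), cursors c1@4 c3@6 c4@6 c2@7, authorship .......
After op 4 (move_right): buffer="irpaisd" (len 7), cursors c1@5 c2@7 c3@7 c4@7, authorship .......
After op 5 (insert('z')): buffer="irpaizsdzzz" (len 11), cursors c1@6 c2@11 c3@11 c4@11, authorship .....1..234
Authorship (.=original, N=cursor N): . . . . . 1 . . 2 3 4
Index 10: author = 4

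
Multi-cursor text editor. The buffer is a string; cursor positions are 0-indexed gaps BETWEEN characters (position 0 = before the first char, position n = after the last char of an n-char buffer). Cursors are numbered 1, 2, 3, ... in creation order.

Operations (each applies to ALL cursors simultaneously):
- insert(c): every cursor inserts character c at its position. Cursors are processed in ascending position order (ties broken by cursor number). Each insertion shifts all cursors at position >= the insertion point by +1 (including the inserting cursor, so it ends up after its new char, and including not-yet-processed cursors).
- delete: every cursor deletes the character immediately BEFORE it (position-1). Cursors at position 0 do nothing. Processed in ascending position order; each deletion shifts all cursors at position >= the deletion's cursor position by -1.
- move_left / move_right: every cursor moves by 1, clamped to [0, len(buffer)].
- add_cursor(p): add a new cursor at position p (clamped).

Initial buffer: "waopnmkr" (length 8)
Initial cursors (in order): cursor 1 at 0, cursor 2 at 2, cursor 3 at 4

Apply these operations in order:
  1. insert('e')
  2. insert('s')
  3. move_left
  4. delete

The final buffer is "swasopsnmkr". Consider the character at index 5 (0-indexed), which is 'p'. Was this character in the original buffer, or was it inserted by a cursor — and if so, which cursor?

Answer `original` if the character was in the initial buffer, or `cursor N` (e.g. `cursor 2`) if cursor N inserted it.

Answer: original

Derivation:
After op 1 (insert('e')): buffer="ewaeopenmkr" (len 11), cursors c1@1 c2@4 c3@7, authorship 1..2..3....
After op 2 (insert('s')): buffer="eswaesopesnmkr" (len 14), cursors c1@2 c2@6 c3@10, authorship 11..22..33....
After op 3 (move_left): buffer="eswaesopesnmkr" (len 14), cursors c1@1 c2@5 c3@9, authorship 11..22..33....
After op 4 (delete): buffer="swasopsnmkr" (len 11), cursors c1@0 c2@3 c3@6, authorship 1..2..3....
Authorship (.=original, N=cursor N): 1 . . 2 . . 3 . . . .
Index 5: author = original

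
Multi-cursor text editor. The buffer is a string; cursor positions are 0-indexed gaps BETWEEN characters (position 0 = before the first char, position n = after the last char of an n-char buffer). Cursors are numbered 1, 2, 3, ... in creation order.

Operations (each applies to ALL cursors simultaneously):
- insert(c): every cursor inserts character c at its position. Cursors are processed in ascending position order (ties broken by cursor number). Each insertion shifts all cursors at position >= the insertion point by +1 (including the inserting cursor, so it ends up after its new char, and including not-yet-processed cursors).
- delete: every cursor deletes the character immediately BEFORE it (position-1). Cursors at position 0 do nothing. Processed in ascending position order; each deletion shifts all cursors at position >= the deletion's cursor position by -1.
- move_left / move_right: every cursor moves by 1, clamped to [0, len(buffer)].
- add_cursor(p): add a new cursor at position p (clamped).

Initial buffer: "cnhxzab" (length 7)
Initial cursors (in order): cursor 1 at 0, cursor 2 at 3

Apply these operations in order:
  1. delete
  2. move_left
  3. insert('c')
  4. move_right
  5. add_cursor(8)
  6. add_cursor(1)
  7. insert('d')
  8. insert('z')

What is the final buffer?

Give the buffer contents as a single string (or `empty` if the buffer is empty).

After op 1 (delete): buffer="cnxzab" (len 6), cursors c1@0 c2@2, authorship ......
After op 2 (move_left): buffer="cnxzab" (len 6), cursors c1@0 c2@1, authorship ......
After op 3 (insert('c')): buffer="cccnxzab" (len 8), cursors c1@1 c2@3, authorship 1.2.....
After op 4 (move_right): buffer="cccnxzab" (len 8), cursors c1@2 c2@4, authorship 1.2.....
After op 5 (add_cursor(8)): buffer="cccnxzab" (len 8), cursors c1@2 c2@4 c3@8, authorship 1.2.....
After op 6 (add_cursor(1)): buffer="cccnxzab" (len 8), cursors c4@1 c1@2 c2@4 c3@8, authorship 1.2.....
After op 7 (insert('d')): buffer="cdcdcndxzabd" (len 12), cursors c4@2 c1@4 c2@7 c3@12, authorship 14.12.2....3
After op 8 (insert('z')): buffer="cdzcdzcndzxzabdz" (len 16), cursors c4@3 c1@6 c2@10 c3@16, authorship 144.112.22....33

Answer: cdzcdzcndzxzabdz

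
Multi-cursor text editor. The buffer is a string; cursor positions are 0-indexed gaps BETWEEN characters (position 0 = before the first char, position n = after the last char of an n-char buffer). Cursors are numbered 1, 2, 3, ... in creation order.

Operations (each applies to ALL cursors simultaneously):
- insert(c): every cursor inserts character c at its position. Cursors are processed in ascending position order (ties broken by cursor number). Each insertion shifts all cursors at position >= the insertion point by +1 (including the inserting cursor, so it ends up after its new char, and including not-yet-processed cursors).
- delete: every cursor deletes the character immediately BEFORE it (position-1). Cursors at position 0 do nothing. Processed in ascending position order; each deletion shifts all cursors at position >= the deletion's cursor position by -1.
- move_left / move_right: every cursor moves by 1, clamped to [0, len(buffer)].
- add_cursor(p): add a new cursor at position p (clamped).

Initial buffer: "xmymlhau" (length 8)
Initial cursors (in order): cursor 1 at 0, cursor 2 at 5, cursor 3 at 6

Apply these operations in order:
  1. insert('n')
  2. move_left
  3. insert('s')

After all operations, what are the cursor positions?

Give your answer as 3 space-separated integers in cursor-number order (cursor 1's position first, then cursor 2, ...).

After op 1 (insert('n')): buffer="nxmymlnhnau" (len 11), cursors c1@1 c2@7 c3@9, authorship 1.....2.3..
After op 2 (move_left): buffer="nxmymlnhnau" (len 11), cursors c1@0 c2@6 c3@8, authorship 1.....2.3..
After op 3 (insert('s')): buffer="snxmymlsnhsnau" (len 14), cursors c1@1 c2@8 c3@11, authorship 11.....22.33..

Answer: 1 8 11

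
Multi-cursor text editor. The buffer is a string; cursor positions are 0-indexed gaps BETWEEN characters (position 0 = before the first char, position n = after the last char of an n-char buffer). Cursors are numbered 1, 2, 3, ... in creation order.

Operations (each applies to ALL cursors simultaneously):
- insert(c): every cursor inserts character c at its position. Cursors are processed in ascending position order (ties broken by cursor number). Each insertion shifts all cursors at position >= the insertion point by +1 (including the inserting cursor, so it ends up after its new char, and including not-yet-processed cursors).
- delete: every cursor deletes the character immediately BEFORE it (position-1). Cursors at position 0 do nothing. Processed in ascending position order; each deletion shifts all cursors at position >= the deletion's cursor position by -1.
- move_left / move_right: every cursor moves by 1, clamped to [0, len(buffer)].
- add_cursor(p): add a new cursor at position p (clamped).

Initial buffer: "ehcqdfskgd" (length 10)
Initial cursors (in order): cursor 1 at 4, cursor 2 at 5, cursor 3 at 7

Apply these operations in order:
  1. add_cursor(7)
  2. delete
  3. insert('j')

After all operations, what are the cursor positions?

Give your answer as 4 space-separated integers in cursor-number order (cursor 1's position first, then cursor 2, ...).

Answer: 7 7 7 7

Derivation:
After op 1 (add_cursor(7)): buffer="ehcqdfskgd" (len 10), cursors c1@4 c2@5 c3@7 c4@7, authorship ..........
After op 2 (delete): buffer="ehckgd" (len 6), cursors c1@3 c2@3 c3@3 c4@3, authorship ......
After op 3 (insert('j')): buffer="ehcjjjjkgd" (len 10), cursors c1@7 c2@7 c3@7 c4@7, authorship ...1234...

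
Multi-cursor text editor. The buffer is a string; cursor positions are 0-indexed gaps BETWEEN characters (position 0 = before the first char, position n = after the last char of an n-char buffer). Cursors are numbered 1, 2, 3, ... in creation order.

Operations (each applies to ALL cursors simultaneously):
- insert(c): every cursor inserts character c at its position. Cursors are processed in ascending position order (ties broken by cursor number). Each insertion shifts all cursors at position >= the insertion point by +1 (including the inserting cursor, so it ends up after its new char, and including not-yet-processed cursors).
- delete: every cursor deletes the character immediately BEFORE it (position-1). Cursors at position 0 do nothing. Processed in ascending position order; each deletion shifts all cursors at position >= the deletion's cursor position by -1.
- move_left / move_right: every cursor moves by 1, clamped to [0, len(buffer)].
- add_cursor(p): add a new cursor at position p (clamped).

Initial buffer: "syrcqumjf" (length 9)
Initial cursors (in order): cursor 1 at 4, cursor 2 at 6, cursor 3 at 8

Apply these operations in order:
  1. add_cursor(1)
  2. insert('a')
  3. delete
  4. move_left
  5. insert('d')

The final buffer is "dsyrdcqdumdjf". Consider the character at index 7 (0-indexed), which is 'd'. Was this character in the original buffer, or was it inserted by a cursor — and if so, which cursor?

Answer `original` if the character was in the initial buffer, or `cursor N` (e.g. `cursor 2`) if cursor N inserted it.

After op 1 (add_cursor(1)): buffer="syrcqumjf" (len 9), cursors c4@1 c1@4 c2@6 c3@8, authorship .........
After op 2 (insert('a')): buffer="sayrcaquamjaf" (len 13), cursors c4@2 c1@6 c2@9 c3@12, authorship .4...1..2..3.
After op 3 (delete): buffer="syrcqumjf" (len 9), cursors c4@1 c1@4 c2@6 c3@8, authorship .........
After op 4 (move_left): buffer="syrcqumjf" (len 9), cursors c4@0 c1@3 c2@5 c3@7, authorship .........
After op 5 (insert('d')): buffer="dsyrdcqdumdjf" (len 13), cursors c4@1 c1@5 c2@8 c3@11, authorship 4...1..2..3..
Authorship (.=original, N=cursor N): 4 . . . 1 . . 2 . . 3 . .
Index 7: author = 2

Answer: cursor 2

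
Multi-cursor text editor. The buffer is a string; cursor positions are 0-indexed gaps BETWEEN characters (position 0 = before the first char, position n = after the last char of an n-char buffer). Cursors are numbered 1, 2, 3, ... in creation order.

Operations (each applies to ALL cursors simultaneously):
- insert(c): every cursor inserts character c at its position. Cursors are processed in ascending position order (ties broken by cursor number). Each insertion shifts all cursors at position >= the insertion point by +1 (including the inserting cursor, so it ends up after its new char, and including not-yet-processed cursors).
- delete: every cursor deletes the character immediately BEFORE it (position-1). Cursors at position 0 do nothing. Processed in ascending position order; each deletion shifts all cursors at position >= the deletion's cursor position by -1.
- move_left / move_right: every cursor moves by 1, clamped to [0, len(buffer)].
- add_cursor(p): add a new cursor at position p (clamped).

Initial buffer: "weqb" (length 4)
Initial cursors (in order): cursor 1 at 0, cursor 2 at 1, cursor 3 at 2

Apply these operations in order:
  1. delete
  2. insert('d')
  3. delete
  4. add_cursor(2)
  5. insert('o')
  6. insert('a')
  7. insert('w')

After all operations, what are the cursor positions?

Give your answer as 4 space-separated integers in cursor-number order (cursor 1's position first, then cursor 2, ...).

Answer: 9 9 9 14

Derivation:
After op 1 (delete): buffer="qb" (len 2), cursors c1@0 c2@0 c3@0, authorship ..
After op 2 (insert('d')): buffer="dddqb" (len 5), cursors c1@3 c2@3 c3@3, authorship 123..
After op 3 (delete): buffer="qb" (len 2), cursors c1@0 c2@0 c3@0, authorship ..
After op 4 (add_cursor(2)): buffer="qb" (len 2), cursors c1@0 c2@0 c3@0 c4@2, authorship ..
After op 5 (insert('o')): buffer="oooqbo" (len 6), cursors c1@3 c2@3 c3@3 c4@6, authorship 123..4
After op 6 (insert('a')): buffer="oooaaaqboa" (len 10), cursors c1@6 c2@6 c3@6 c4@10, authorship 123123..44
After op 7 (insert('w')): buffer="oooaaawwwqboaw" (len 14), cursors c1@9 c2@9 c3@9 c4@14, authorship 123123123..444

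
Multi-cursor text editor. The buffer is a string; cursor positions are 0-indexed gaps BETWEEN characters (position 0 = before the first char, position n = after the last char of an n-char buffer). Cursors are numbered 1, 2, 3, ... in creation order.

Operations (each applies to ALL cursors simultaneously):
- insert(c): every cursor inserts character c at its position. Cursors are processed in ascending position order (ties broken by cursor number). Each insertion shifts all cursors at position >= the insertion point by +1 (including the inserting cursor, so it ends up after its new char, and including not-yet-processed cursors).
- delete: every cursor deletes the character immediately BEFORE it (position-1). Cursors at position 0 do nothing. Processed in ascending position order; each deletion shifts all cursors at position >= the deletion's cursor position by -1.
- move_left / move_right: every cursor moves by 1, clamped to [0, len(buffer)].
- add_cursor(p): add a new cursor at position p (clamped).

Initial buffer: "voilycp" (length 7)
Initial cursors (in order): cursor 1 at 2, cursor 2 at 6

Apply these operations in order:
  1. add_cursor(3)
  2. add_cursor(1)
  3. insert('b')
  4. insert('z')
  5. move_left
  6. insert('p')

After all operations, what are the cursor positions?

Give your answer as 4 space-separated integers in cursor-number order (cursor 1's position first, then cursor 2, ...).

Answer: 7 17 11 3

Derivation:
After op 1 (add_cursor(3)): buffer="voilycp" (len 7), cursors c1@2 c3@3 c2@6, authorship .......
After op 2 (add_cursor(1)): buffer="voilycp" (len 7), cursors c4@1 c1@2 c3@3 c2@6, authorship .......
After op 3 (insert('b')): buffer="vbobiblycbp" (len 11), cursors c4@2 c1@4 c3@6 c2@10, authorship .4.1.3...2.
After op 4 (insert('z')): buffer="vbzobzibzlycbzp" (len 15), cursors c4@3 c1@6 c3@9 c2@14, authorship .44.11.33...22.
After op 5 (move_left): buffer="vbzobzibzlycbzp" (len 15), cursors c4@2 c1@5 c3@8 c2@13, authorship .44.11.33...22.
After op 6 (insert('p')): buffer="vbpzobpzibpzlycbpzp" (len 19), cursors c4@3 c1@7 c3@11 c2@17, authorship .444.111.333...222.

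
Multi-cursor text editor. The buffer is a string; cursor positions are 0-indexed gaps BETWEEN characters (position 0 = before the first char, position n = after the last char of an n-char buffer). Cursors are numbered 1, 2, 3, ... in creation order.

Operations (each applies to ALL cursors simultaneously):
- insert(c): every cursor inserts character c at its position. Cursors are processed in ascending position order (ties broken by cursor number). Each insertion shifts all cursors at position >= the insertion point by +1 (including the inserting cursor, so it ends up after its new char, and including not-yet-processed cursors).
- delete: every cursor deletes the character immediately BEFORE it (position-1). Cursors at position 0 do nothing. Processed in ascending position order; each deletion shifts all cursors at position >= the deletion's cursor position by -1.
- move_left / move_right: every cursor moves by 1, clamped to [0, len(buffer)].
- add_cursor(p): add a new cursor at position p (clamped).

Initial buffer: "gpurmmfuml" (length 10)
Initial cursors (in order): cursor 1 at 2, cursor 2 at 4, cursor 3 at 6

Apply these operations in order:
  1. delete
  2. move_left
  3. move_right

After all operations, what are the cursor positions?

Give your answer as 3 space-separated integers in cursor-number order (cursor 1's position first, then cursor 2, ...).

After op 1 (delete): buffer="gumfuml" (len 7), cursors c1@1 c2@2 c3@3, authorship .......
After op 2 (move_left): buffer="gumfuml" (len 7), cursors c1@0 c2@1 c3@2, authorship .......
After op 3 (move_right): buffer="gumfuml" (len 7), cursors c1@1 c2@2 c3@3, authorship .......

Answer: 1 2 3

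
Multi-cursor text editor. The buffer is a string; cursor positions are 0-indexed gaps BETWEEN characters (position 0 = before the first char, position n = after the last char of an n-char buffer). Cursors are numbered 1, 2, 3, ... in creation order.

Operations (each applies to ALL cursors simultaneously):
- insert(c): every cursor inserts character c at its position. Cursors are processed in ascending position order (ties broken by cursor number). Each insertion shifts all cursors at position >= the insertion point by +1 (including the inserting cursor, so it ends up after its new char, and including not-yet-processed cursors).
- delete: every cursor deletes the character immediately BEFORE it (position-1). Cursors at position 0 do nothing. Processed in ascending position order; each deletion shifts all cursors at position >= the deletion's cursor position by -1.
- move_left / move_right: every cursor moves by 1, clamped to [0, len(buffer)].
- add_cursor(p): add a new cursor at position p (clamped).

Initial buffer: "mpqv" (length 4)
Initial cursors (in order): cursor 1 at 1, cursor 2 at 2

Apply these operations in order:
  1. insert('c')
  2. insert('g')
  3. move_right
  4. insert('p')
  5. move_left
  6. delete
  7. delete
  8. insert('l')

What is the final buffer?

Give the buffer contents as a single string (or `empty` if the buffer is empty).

After op 1 (insert('c')): buffer="mcpcqv" (len 6), cursors c1@2 c2@4, authorship .1.2..
After op 2 (insert('g')): buffer="mcgpcgqv" (len 8), cursors c1@3 c2@6, authorship .11.22..
After op 3 (move_right): buffer="mcgpcgqv" (len 8), cursors c1@4 c2@7, authorship .11.22..
After op 4 (insert('p')): buffer="mcgppcgqpv" (len 10), cursors c1@5 c2@9, authorship .11.122.2.
After op 5 (move_left): buffer="mcgppcgqpv" (len 10), cursors c1@4 c2@8, authorship .11.122.2.
After op 6 (delete): buffer="mcgpcgpv" (len 8), cursors c1@3 c2@6, authorship .111222.
After op 7 (delete): buffer="mcpcpv" (len 6), cursors c1@2 c2@4, authorship .1122.
After op 8 (insert('l')): buffer="mclpclpv" (len 8), cursors c1@3 c2@6, authorship .111222.

Answer: mclpclpv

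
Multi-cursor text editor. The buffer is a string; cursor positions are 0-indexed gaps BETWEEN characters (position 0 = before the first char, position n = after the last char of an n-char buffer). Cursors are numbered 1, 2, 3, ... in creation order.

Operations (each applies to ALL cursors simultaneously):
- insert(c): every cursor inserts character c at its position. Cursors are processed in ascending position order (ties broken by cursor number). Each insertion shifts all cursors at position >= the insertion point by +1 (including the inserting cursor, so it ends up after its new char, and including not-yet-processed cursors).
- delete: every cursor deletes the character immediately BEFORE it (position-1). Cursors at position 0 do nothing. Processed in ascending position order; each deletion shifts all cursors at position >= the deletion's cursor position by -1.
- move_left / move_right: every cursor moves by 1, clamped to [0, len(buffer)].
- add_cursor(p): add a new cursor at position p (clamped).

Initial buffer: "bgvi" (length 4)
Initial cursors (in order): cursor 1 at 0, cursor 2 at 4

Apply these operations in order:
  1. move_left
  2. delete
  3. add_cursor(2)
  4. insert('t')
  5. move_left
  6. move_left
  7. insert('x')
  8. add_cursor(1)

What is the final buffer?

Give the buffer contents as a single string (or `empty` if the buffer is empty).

After op 1 (move_left): buffer="bgvi" (len 4), cursors c1@0 c2@3, authorship ....
After op 2 (delete): buffer="bgi" (len 3), cursors c1@0 c2@2, authorship ...
After op 3 (add_cursor(2)): buffer="bgi" (len 3), cursors c1@0 c2@2 c3@2, authorship ...
After op 4 (insert('t')): buffer="tbgtti" (len 6), cursors c1@1 c2@5 c3@5, authorship 1..23.
After op 5 (move_left): buffer="tbgtti" (len 6), cursors c1@0 c2@4 c3@4, authorship 1..23.
After op 6 (move_left): buffer="tbgtti" (len 6), cursors c1@0 c2@3 c3@3, authorship 1..23.
After op 7 (insert('x')): buffer="xtbgxxtti" (len 9), cursors c1@1 c2@6 c3@6, authorship 11..2323.
After op 8 (add_cursor(1)): buffer="xtbgxxtti" (len 9), cursors c1@1 c4@1 c2@6 c3@6, authorship 11..2323.

Answer: xtbgxxtti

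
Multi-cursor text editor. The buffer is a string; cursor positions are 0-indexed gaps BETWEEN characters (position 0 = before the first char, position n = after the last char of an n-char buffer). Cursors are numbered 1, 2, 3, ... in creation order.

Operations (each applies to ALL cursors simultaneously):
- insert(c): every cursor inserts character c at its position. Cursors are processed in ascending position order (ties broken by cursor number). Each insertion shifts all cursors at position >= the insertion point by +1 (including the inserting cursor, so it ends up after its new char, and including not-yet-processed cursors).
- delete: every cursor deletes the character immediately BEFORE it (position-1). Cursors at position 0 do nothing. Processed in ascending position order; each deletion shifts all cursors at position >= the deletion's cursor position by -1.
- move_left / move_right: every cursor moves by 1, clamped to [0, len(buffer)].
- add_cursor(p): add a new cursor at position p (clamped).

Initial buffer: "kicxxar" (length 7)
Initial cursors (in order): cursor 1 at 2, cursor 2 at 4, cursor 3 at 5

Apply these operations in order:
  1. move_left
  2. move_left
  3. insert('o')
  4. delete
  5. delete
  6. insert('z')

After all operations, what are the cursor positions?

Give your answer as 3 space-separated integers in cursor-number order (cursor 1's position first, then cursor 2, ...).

Answer: 1 4 4

Derivation:
After op 1 (move_left): buffer="kicxxar" (len 7), cursors c1@1 c2@3 c3@4, authorship .......
After op 2 (move_left): buffer="kicxxar" (len 7), cursors c1@0 c2@2 c3@3, authorship .......
After op 3 (insert('o')): buffer="okiocoxxar" (len 10), cursors c1@1 c2@4 c3@6, authorship 1..2.3....
After op 4 (delete): buffer="kicxxar" (len 7), cursors c1@0 c2@2 c3@3, authorship .......
After op 5 (delete): buffer="kxxar" (len 5), cursors c1@0 c2@1 c3@1, authorship .....
After op 6 (insert('z')): buffer="zkzzxxar" (len 8), cursors c1@1 c2@4 c3@4, authorship 1.23....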